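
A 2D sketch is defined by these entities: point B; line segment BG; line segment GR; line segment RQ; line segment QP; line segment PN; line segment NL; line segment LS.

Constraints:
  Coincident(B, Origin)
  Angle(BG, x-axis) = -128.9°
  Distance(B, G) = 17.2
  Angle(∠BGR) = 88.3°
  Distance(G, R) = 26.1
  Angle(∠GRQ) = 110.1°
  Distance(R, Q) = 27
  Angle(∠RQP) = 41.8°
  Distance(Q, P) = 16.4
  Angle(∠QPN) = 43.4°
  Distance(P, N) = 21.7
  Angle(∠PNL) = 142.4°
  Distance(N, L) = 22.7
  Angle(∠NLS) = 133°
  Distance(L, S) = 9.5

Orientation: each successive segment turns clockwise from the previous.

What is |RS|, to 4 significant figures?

49.73

B is at the origin; BG runs at -128.9° with length 17.2, so G = (-10.80, -13.39). ∠BGR = 88.3° gives GR at 139.4° from the x-axis; with |GR| = 26.1, R = (-30.62, 3.599). ∠GRQ = 110.1° gives RQ at 69.50° from the x-axis; with |RQ| = 27.0, Q = (-21.16, 28.89). ∠RQP = 41.8° gives QP at -68.70° from the x-axis; with |QP| = 16.4, P = (-15.21, 13.61). ∠QPN = 43.4° gives PN at 154.7° from the x-axis; with |PN| = 21.7, N = (-34.82, 22.88). ∠PNL = 142.4° gives NL at 117.1° from the x-axis; with |NL| = 22.7, L = (-45.16, 43.09). ∠NLS = 133.0° gives LS at 70.10° from the x-axis; with |LS| = 9.5, S = (-41.93, 52.02). Then |RS| = |S − R| = 49.73.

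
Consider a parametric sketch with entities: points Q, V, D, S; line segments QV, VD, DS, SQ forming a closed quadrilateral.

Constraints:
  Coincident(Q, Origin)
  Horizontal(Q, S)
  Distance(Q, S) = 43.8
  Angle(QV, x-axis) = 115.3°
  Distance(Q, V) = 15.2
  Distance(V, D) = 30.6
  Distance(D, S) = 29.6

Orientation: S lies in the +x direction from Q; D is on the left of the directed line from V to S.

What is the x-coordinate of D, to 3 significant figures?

23.2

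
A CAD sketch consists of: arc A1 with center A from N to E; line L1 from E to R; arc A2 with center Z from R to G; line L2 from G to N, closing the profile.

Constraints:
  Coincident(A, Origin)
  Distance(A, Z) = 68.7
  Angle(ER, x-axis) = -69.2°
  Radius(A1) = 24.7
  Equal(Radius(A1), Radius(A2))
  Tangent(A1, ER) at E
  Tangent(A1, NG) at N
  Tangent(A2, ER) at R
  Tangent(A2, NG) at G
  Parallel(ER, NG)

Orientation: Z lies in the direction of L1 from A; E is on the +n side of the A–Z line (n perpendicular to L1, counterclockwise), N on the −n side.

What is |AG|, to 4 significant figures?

73.01

Tangency of A1 to both parallel lines with radius 24.7 puts E and N at A ± 24.7·n: E = (23.09, 8.771), N = (-23.09, -8.771). Equal radii place R and G the same way about Z: R = Z + 24.7·n = (47.49, -55.45), G = Z − 24.7·n = (1.306, -72.99). Then |AG| = |G − A| = 73.01.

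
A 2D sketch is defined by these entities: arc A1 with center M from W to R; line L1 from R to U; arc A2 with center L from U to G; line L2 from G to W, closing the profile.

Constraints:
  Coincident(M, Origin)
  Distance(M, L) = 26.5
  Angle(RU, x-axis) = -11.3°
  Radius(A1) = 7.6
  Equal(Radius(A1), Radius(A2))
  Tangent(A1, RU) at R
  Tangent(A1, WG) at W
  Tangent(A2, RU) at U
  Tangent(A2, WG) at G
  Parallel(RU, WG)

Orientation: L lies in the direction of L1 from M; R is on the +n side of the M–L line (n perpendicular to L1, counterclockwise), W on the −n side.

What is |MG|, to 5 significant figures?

27.568

Tangency of A1 to both parallel lines with radius 7.6 puts R and W at M ± 7.6·n: R = (1.4892, 7.4527), W = (-1.4892, -7.4527). Equal radii place U and G the same way about L: U = L + 7.6·n = (27.475, 2.2601), G = L − 7.6·n = (24.497, -12.645). Then |MG| = |G − M| = 27.568.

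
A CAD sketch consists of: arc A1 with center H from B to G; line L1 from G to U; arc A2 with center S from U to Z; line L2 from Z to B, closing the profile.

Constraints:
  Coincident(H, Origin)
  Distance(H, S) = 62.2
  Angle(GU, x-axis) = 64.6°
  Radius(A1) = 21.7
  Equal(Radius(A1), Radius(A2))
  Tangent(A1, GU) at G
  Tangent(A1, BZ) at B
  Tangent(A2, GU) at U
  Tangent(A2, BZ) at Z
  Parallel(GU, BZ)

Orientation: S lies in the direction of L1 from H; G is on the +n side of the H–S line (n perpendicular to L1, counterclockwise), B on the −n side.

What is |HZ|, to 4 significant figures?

65.88

Tangency of A1 to both parallel lines with radius 21.7 puts G and B at H ± 21.7·n: G = (-19.60, 9.308), B = (19.60, -9.308). Equal radii place U and Z the same way about S: U = S + 21.7·n = (7.077, 65.50), Z = S − 21.7·n = (46.28, 46.88). Then |HZ| = |Z − H| = 65.88.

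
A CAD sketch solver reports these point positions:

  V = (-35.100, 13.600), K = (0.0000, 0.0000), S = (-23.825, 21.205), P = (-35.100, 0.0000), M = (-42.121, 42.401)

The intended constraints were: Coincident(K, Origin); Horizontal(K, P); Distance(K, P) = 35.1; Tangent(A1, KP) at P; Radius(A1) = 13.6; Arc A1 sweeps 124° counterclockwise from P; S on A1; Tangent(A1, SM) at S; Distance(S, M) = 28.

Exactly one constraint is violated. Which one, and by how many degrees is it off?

Tangent(A1, SM) at S — off by 6.80°.

K = (0.00, 0.00) ✓; K.y = 0.00, P.y = 0.00 ✓; |KP| = 35.10 ✓; ∠(VP, PK) = 90.00° ✓; |VP| = 13.60 ✓; bearing(V→S) − bearing(V→P) = 124.0° ✓; |VS| = 13.60 ✓; ∠(VS, SM) = 83.20° ✗; |SM| = 28.00 ✓.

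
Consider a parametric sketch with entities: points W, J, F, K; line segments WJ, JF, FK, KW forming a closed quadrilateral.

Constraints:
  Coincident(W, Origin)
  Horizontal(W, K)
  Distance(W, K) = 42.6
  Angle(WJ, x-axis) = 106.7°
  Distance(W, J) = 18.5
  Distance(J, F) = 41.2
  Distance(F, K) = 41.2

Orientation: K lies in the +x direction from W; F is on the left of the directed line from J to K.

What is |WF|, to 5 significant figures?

49.257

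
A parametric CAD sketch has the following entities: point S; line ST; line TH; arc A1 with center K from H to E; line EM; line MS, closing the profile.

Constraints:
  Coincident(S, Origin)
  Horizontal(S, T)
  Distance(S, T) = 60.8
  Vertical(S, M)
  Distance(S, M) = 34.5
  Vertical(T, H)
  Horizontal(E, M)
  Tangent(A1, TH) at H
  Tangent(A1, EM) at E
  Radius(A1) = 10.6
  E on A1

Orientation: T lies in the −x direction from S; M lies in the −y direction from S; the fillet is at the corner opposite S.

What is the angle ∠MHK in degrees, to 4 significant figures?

9.890°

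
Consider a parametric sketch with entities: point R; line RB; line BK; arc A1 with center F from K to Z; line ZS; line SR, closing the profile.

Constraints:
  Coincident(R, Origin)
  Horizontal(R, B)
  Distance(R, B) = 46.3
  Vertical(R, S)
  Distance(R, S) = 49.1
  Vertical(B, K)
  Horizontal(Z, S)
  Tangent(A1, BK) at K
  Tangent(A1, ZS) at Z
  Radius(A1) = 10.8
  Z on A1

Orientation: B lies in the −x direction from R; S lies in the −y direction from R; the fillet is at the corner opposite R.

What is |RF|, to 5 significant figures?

52.222

R is at the origin; RB is horizontal with |RB| = 46.3 and B on the −x side, so B = (-46.300, 0.0000). R and S share the same x with |RS| = 49.1 and S on the −y side, so S = (0.0000, -49.100). The virtual corner opposite R is at (-46.300, -49.100). A1 meets BK tangentially, so FK is at right angles to BK and tangency of A1 to ZS means the radius FZ is perpendicular to ZS, with radius 10.8, so the center F sits 10.8 in from both sides at F = (-35.500, -38.300). Then |RF| = |F − R| = 52.222.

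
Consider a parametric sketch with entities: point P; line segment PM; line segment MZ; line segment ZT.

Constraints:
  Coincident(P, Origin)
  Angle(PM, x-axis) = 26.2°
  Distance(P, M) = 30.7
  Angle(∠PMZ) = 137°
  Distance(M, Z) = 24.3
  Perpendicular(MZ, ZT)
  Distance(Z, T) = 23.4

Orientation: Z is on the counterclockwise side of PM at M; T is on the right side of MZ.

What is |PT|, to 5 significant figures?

64.433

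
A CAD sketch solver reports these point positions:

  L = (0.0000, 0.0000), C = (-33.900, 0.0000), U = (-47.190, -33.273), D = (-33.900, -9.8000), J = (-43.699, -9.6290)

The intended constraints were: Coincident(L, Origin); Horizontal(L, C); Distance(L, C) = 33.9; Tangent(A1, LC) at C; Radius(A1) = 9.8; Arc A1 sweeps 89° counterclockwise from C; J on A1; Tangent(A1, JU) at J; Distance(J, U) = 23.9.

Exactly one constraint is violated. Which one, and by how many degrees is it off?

Tangent(A1, JU) at J — off by 7.40°.

L = (0.00, 0.00) ✓; L.y = 0.00, C.y = 0.00 ✓; |LC| = 33.90 ✓; ∠(DC, CL) = 90.00° ✓; |DC| = 9.800 ✓; bearing(D→J) − bearing(D→C) = 89.00° ✓; |DJ| = 9.800 ✓; ∠(DJ, JU) = 97.40° ✗; |JU| = 23.90 ✓.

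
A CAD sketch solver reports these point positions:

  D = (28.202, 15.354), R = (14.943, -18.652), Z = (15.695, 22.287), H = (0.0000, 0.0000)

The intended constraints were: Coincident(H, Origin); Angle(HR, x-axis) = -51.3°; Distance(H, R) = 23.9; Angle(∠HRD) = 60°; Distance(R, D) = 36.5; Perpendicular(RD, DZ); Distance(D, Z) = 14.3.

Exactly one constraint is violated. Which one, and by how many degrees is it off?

Perpendicular(RD, DZ) — off by 7.70°.

H = (0.00, 0.00) ✓; HR at -51.30° ✓; |HR| = 23.90 ✓; ∠HRD = 60.00° ✓; |RD| = 36.50 ✓; ∠(RD, DZ) = 82.30° ✗; |DZ| = 14.30 ✓.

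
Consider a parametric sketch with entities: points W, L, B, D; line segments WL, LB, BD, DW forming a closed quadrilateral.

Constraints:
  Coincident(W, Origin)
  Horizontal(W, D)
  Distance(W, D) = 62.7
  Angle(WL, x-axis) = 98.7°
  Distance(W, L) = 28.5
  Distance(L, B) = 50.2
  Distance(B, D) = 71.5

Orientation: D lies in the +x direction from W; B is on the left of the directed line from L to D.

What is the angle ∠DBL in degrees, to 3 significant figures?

70.9°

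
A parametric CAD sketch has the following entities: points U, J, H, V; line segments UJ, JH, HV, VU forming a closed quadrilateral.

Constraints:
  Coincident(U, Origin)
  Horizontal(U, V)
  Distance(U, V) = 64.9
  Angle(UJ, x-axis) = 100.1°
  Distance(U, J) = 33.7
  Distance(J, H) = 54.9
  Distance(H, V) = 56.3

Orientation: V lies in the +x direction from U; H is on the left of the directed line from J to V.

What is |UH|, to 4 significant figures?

69.61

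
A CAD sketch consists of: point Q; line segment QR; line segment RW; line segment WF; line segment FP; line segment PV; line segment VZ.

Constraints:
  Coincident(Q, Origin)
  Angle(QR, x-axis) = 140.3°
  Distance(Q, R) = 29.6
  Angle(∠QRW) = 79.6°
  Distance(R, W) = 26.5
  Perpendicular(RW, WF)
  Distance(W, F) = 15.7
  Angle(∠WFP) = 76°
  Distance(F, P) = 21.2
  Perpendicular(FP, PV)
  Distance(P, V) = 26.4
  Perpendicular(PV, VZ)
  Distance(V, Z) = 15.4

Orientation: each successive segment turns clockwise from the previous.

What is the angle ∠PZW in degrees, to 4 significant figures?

40.42°

FP is perpendicular to PV, so PV runs at 115.9°; with |PV| = 26.4, V = (-22.98, 38.35). PV is perpendicular to VZ, so VZ runs at 25.90°; with |VZ| = 15.4, Z = (-9.123, 45.08). Then cos ∠PZW = ZP·ZW / (|ZP||ZW|), giving 40.42°.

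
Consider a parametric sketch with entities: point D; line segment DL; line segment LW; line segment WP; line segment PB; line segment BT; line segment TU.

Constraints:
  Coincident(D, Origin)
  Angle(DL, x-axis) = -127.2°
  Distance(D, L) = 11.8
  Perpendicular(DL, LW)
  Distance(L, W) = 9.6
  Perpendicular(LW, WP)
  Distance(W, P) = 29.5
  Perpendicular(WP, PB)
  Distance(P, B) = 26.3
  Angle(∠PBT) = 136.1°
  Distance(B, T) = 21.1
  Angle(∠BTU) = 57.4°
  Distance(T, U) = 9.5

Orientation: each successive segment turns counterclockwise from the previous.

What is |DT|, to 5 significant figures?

32.051

The perpendicularity gives PB at right angles to WP, so PB runs at 142.80°; with |PB| = 26.3, B = (-2.6006, 24.195). ∠PBT = 136.1° gives BT at -173.30° from the x-axis; with |BT| = 21.1, T = (-23.557, 21.734). Then |DT| = |T − D| = 32.051.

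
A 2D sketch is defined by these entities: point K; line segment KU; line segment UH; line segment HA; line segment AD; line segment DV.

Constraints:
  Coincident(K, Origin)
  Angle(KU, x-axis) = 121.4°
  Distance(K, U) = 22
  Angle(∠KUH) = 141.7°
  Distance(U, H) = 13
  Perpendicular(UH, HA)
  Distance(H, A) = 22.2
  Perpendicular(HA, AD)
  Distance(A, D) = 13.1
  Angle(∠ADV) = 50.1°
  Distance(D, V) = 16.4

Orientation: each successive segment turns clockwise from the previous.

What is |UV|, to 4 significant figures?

14.18

K is at the origin; KU runs at 121.4° with length 22.0, so U = (-11.46, 18.78). ∠KUH = 141.7° gives UH at 83.10° from the x-axis; with |UH| = 13.0, H = (-9.900, 31.68). The perpendicularity gives HA at right angles to UH, so HA runs at -6.900°; with |HA| = 22.2, A = (12.14, 29.02). The perpendicularity gives AD at right angles to HA, so AD runs at -96.90°; with |AD| = 13.1, D = (10.56, 16.01). ∠ADV = 50.1° gives DV at 133.2° from the x-axis; with |DV| = 16.4, V = (-0.6616, 27.97). Then |UV| = |V − U| = 14.18.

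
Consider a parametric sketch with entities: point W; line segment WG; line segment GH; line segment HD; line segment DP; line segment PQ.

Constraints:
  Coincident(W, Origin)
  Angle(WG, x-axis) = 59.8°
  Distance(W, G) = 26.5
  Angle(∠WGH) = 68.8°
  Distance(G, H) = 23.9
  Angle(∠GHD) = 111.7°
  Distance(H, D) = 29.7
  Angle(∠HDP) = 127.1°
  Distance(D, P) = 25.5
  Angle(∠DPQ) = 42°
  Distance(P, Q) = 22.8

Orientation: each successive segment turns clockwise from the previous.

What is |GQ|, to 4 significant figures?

32.13

W is at the origin; WG runs at 59.8° with length 26.5, so G = (13.33, 22.90). ∠WGH = 68.8° gives GH at -51.40° from the x-axis; with |GH| = 23.9, H = (28.24, 4.225). ∠GHD = 111.7° gives HD at -119.7° from the x-axis; with |HD| = 29.7, D = (13.53, -21.57). ∠HDP = 127.1° gives DP at -172.6° from the x-axis; with |DP| = 25.5, P = (-11.76, -24.86). ∠DPQ = 42.0° gives PQ at 49.40° from the x-axis; with |PQ| = 22.8, Q = (3.076, -7.546). Then |GQ| = |Q − G| = 32.13.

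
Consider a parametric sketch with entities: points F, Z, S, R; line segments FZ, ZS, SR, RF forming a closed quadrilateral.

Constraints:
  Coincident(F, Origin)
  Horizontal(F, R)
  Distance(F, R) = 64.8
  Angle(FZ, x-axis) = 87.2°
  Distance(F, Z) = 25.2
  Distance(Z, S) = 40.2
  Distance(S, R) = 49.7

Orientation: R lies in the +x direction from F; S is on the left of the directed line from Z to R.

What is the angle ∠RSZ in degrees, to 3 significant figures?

98.5°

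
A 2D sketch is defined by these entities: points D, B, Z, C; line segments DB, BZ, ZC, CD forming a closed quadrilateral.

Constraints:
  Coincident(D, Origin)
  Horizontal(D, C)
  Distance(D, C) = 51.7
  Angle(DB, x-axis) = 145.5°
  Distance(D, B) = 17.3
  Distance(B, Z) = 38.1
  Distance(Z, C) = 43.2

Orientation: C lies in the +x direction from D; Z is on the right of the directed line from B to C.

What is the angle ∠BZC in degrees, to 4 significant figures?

110.0°

D is at the origin; DC is horizontal with |DC| = 51.7 and C in +x, so C = (51.7, 0). DB runs at 145.5° with |DB| = 17.3, so B = (-14.26, 9.799). Z is determined by |BZ| = 38.1 and |ZC| = 43.2 together: it lies at the intersection of circle(B, 38.1) and circle(C, 43.2). With |BC| = 66.68, the foot of the radical line on BC is 30.23 from B and the perpendicular offset is √(38.1² − 30.23²) = 23.19. Taking the right-of-BC solution: Z = (12.24, -17.58).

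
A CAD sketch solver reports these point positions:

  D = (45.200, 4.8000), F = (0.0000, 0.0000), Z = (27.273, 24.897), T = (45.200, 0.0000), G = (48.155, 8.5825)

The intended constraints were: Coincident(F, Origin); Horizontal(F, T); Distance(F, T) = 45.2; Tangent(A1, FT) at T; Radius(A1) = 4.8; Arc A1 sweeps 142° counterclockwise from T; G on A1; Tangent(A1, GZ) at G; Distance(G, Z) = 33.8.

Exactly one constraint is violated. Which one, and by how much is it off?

Distance(G, Z) = 33.8 — off by 7.30.

F = (0.00, 0.00) ✓; F.y = 0.00, T.y = 0.00 ✓; |FT| = 45.20 ✓; ∠(DT, TF) = 90.00° ✓; |DT| = 4.800 ✓; bearing(D→G) − bearing(D→T) = 142.0° ✓; |DG| = 4.800 ✓; ∠(DG, GZ) = 90.00° ✓; |GZ| = 26.50 ✗.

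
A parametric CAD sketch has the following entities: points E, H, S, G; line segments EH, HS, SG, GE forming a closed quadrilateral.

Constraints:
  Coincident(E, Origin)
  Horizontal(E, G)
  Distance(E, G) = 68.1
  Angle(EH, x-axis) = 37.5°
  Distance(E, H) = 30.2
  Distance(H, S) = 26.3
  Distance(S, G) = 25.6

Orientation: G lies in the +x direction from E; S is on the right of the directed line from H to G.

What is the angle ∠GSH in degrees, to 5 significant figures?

134.23°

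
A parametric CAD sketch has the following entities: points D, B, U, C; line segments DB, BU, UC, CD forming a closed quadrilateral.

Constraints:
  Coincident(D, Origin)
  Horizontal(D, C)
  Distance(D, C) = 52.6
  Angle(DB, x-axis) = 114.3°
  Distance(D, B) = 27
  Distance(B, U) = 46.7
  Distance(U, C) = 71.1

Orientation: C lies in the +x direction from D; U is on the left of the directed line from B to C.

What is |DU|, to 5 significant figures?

64.068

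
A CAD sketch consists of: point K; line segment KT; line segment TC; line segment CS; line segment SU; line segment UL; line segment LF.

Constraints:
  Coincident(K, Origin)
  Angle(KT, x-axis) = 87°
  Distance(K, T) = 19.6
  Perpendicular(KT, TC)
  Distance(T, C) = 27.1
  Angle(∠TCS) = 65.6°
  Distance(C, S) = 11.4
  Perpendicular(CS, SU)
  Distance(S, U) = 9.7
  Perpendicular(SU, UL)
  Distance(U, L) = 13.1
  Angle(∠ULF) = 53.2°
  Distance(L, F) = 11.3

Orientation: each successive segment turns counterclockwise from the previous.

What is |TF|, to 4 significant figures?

24.80

K is at the origin; KT runs at 87.0° with length 19.6, so T = (1.026, 19.57). KT ⟂ TC, so TC runs at 177.0°; with |TC| = 27.1, C = (-26.04, 20.99). ∠TCS = 65.6° gives CS at -68.60° from the x-axis; with |CS| = 11.4, S = (-21.88, 10.38). CS ⟂ SU, so SU runs at 21.40°; with |SU| = 9.7, U = (-12.85, 13.92). The perpendicularity gives UL at right angles to SU, so UL runs at 111.4°; with |UL| = 13.1, L = (-17.63, 26.11). ∠ULF = 53.2° gives LF at -121.8° from the x-axis; with |LF| = 11.3, F = (-23.58, 16.51). Then |TF| = |F − T| = 24.80.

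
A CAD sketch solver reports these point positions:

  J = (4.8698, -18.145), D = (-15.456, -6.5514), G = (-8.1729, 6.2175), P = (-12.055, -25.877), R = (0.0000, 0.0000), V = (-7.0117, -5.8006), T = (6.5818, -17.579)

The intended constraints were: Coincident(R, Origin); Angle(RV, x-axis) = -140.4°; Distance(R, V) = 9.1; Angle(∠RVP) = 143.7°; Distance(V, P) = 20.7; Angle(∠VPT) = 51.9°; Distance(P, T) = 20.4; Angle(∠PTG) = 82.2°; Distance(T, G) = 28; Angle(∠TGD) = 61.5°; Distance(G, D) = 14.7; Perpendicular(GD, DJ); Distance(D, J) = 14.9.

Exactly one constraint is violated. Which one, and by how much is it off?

Distance(D, J) = 14.9 — off by 8.50.

R = (0.00, 0.00) ✓; RV at -140.4° ✓; |RV| = 9.100 ✓; ∠RVP = 143.7° ✓; |VP| = 20.70 ✓; ∠VPT = 51.90° ✓; |PT| = 20.40 ✓; ∠PTG = 82.20° ✓; |TG| = 28.00 ✓; ∠TGD = 61.50° ✓; |GD| = 14.70 ✓; ∠(GD, DJ) = 90.00° ✓; |DJ| = 23.40 ✗.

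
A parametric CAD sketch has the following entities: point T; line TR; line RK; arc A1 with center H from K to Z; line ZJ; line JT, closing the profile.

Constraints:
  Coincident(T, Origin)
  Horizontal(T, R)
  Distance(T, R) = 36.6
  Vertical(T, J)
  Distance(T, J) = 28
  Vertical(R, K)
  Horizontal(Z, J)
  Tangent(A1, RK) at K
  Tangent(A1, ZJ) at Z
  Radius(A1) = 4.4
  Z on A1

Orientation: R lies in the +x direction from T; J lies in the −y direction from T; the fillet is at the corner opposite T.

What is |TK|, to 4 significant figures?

43.55

The virtual corner opposite T is at (36.60, -28.00). The tangent condition forces HK to be normal to RK and since A1 is tangent to ZJ there, HZ ⟂ ZJ, with radius 4.4, so the center H sits 4.4 in from both sides at H = (32.20, -23.60). That places the tangent points at K = (36.60, -23.60) on RK and Z = (32.20, -28.00) on ZJ. Then |TK| = |K − T| = 43.55.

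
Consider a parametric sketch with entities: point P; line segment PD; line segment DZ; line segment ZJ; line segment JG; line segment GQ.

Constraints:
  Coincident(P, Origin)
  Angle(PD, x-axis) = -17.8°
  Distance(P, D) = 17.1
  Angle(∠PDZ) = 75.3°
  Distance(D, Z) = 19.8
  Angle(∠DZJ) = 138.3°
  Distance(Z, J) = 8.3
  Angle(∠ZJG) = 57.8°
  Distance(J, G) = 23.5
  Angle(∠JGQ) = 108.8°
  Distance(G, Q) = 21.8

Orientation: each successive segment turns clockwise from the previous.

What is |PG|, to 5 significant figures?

4.5951

P is at the origin; PD runs at -17.8° with length 17.1, so D = (16.281, -5.2274). ∠PDZ = 75.3° gives DZ at -122.50° from the x-axis; with |DZ| = 19.8, Z = (5.6429, -21.927). ∠DZJ = 138.3° gives ZJ at -164.20° from the x-axis; with |ZJ| = 8.3, J = (-2.3435, -24.186). ∠ZJG = 57.8° gives JG at 73.600° from the x-axis; with |JG| = 23.5, G = (4.2915, -1.6426). Then |PG| = |G − P| = 4.5951.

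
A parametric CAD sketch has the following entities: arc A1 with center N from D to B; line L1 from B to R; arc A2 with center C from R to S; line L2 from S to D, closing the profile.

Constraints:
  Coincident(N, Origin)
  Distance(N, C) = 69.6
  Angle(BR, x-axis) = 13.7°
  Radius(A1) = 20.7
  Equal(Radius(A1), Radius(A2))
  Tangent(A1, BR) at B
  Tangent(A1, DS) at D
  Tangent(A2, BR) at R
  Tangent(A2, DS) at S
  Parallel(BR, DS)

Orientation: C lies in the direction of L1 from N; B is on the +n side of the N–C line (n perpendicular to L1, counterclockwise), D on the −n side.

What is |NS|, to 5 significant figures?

72.613

Tangency of A1 to both parallel lines with radius 20.7 puts B and D at N ± 20.7·n: B = (-4.9025, 20.111), D = (4.9025, -20.111). Equal radii place R and S the same way about C: R = C + 20.7·n = (62.717, 36.595), S = C − 20.7·n = (72.522, -3.6271). Then |NS| = |S − N| = 72.613.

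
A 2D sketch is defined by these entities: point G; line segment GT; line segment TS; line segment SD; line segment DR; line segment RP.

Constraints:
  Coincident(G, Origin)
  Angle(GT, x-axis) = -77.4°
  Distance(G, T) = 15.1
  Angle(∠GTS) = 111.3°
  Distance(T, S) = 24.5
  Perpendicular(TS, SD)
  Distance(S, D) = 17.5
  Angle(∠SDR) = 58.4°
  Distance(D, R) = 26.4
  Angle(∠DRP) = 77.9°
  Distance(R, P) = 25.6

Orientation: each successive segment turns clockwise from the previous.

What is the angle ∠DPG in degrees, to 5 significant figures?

49.503°

G is at the origin; GT runs at -77.4° with length 15.1, so T = (3.2940, -14.736). ∠GTS = 111.3° gives TS at -146.10° from the x-axis; with |TS| = 24.5, S = (-17.041, -28.401). TS ⟂ SD, so SD runs at 123.90°; with |SD| = 17.5, D = (-26.802, -13.876). ∠SDR = 58.4° gives DR at 2.3000° from the x-axis; with |DR| = 26.4, R = (-0.42315, -12.816). ∠DRP = 77.9° gives RP at -99.800° from the x-axis; with |RP| = 25.6, P = (-4.7805, -38.043). Then cos ∠DPG = PD·PG / (|PD||PG|), giving 49.503°.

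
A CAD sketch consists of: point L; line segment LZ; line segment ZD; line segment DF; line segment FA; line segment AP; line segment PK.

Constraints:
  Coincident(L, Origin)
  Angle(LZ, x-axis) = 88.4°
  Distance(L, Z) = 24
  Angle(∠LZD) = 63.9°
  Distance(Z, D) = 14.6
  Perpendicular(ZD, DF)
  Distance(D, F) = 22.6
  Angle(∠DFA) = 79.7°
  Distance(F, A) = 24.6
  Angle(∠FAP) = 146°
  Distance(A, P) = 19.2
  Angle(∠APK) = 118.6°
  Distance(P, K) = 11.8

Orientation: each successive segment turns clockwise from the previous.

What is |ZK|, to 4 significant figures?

21.20

L is at the origin; LZ runs at 88.4° with length 24.0, so Z = (0.6701, 23.99). ∠LZD = 63.9° gives ZD at -27.70° from the x-axis; with |ZD| = 14.6, D = (13.60, 17.20). The perpendicularity gives DF at right angles to ZD, so DF runs at -117.7°; with |DF| = 22.6, F = (3.091, -2.806). ∠DFA = 79.7° gives FA at 142.0° from the x-axis; with |FA| = 24.6, A = (-16.29, 12.34). ∠FAP = 146.0° gives AP at 108.0° from the x-axis; with |AP| = 19.2, P = (-22.23, 30.60). ∠APK = 118.6° gives PK at 46.60° from the x-axis; with |PK| = 11.8, K = (-14.12, 39.17). Then |ZK| = |K − Z| = 21.20.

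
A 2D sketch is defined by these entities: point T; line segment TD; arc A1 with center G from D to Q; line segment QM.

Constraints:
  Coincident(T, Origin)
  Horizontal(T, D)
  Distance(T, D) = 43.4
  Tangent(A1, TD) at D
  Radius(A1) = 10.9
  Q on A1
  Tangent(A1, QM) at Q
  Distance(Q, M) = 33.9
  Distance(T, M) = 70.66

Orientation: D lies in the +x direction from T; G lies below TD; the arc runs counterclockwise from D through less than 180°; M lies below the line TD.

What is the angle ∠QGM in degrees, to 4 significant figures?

72.18°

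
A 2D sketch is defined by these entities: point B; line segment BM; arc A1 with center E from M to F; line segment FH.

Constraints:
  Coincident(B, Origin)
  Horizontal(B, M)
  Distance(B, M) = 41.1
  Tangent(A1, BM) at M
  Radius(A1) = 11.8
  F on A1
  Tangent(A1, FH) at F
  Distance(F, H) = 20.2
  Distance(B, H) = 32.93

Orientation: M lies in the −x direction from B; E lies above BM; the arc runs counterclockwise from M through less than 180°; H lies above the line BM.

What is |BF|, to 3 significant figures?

31.2

B is at the origin; B and M share the same y with |BM| = 41.1 and M on the −x side, so M = (-41.1, 0.00). Since A1 is tangent to BM there, EM ⟂ BM, so E = M + (0, 11.8) = (-41.1, 11.8). Since EF ⟂ FH (tangency), |EH| = √(11.8² + 20.2²) = 23.4 regardless of where F sits on A1. So H lies on both circle(B, 32.93) and circle(E, 23.4); the above-BM intersection is H = (-21.7, 24.8). F is the foot of the tangent from H: F = (-30.5, 6.64).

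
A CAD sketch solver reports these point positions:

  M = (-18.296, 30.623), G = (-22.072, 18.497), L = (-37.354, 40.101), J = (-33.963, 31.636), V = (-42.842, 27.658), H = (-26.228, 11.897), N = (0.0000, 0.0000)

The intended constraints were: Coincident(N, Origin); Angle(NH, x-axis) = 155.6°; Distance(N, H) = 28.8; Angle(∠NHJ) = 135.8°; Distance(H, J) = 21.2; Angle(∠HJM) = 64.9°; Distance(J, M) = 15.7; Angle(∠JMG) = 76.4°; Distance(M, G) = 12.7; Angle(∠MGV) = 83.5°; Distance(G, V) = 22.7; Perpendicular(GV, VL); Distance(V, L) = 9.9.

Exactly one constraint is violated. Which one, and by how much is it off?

Distance(V, L) = 9.9 — off by 3.70.

N = (0.00, 0.00) ✓; NH at 155.6° ✓; |NH| = 28.80 ✓; ∠NHJ = 135.8° ✓; |HJ| = 21.20 ✓; ∠HJM = 64.90° ✓; |JM| = 15.70 ✓; ∠JMG = 76.40° ✓; |MG| = 12.70 ✓; ∠MGV = 83.50° ✓; |GV| = 22.70 ✓; ∠(GV, VL) = 90.00° ✓; |VL| = 13.60 ✗.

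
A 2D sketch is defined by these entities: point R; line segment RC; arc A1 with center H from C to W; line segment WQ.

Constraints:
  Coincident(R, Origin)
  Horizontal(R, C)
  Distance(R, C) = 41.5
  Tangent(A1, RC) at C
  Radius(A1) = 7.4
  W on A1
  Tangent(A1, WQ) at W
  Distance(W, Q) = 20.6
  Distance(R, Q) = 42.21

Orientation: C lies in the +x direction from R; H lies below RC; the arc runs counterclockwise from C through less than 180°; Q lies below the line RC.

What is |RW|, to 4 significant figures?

34.79

R is at the origin; R and C share the same y with |RC| = 41.5 and C on the +x side, so C = (41.50, 0.000). Since A1 is tangent to RC there, HC ⟂ RC, so H = C + (0, -7.4) = (41.50, -7.400). Since HW ⟂ WQ (tangency), |HQ| = √(7.4² + 20.6²) = 21.89 regardless of where W sits on A1. So Q lies on both circle(R, 42.21) and circle(H, 21.89); the below-RC intersection is Q = (32.25, -27.24). W is the foot of the tangent from Q: W = (34.13, -6.723).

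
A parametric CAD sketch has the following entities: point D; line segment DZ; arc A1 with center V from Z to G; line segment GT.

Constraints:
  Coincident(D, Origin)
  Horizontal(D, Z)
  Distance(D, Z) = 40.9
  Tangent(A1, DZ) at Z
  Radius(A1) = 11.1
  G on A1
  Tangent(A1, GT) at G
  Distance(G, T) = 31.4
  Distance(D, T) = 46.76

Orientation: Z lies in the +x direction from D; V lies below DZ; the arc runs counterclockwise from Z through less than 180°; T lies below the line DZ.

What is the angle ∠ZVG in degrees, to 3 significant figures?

79.5°

Checks: ∠(VZ, ZD) = 90.00° ✓; |VG| = 11.10 ✓; ∠(VG, GT) = 90.00° ✓; |GT| = 31.40 ✓; |DT| = 46.76 ✓.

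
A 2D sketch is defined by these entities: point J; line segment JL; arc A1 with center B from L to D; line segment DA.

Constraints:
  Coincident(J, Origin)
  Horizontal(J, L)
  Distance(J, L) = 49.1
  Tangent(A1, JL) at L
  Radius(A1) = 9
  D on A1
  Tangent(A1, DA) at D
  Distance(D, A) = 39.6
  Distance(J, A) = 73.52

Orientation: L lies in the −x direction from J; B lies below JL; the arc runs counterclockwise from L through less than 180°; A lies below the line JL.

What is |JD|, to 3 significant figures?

58.9

J is at the origin; JL is horizontal with |JL| = 49.1 and L on the −x side, so L = (-49.1, 0.00). Since A1 is tangent to JL there, BL ⟂ JL, so B = L + (0, -9) = (-49.1, -9.00). Since BD ⟂ DA (tangency), |BA| = √(9.0² + 39.6²) = 40.6 regardless of where D sits on A1. So A lies on both circle(J, 73.52) and circle(B, 40.6); the below-JL intersection is A = (-54.6, -49.2). D is the foot of the tangent from A: D = (-58.1, -9.79).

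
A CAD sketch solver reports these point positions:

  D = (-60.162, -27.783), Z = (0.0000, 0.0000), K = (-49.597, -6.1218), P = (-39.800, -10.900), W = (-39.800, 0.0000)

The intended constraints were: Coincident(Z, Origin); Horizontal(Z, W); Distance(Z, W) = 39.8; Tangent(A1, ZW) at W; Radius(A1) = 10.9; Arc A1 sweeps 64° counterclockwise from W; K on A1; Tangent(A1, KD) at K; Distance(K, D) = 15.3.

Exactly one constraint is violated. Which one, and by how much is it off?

Distance(K, D) = 15.3 — off by 8.80.

Z = (0.00, 0.00) ✓; Z.y = 0.00, W.y = 0.00 ✓; |ZW| = 39.80 ✓; ∠(PW, WZ) = 90.00° ✓; |PW| = 10.90 ✓; bearing(P→K) − bearing(P→W) = 64.00° ✓; |PK| = 10.90 ✓; ∠(PK, KD) = 90.00° ✓; |KD| = 24.10 ✗.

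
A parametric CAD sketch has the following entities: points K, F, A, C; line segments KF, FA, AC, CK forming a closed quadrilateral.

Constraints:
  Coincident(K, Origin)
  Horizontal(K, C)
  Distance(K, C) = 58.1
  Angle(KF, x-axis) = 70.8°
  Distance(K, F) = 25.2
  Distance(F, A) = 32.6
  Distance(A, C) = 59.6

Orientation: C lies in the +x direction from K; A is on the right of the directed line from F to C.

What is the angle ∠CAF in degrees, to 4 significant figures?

66.21°

K is at the origin; KC is horizontal with |KC| = 58.1 and C in +x, so C = (58.1, 0). KF runs at 70.8° with |KF| = 25.2, so F = (8.287, 23.80). A is determined by |FA| = 32.6 and |AC| = 59.6 together: it lies at the intersection of circle(F, 32.6) and circle(C, 59.6). With |FC| = 55.21, the foot of the radical line on FC is 5.056 from F and the perpendicular offset is √(32.6² − 5.056²) = 32.21. Taking the right-of-FC solution: A = (-1.034, -7.441).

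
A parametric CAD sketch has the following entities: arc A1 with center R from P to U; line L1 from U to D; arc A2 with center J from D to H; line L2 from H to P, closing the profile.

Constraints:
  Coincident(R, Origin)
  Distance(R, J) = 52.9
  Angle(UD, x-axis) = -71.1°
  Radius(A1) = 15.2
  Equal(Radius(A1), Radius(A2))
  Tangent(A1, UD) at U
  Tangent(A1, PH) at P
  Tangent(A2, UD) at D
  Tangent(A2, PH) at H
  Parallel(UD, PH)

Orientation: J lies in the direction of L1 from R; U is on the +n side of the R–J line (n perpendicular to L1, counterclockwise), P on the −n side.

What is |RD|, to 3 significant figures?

55.0

The slot axis is L1's direction at -71.1°, so u = (cos -71.1°, sin -71.1°) = (0.324, -0.946) and n = (−sin -71.1°, cos -71.1°) = (0.946, 0.324). R is at the origin and J lies 52.9 along u from R, so J = 52.9·u = (17.1, -50.0). Tangency of A1 to both parallel lines with radius 15.2 puts U and P at R ± 15.2·n: U = (14.4, 4.92), P = (-14.4, -4.92). Equal radii place D and H the same way about J: D = J + 15.2·n = (31.5, -45.1), H = J − 15.2·n = (2.75, -55.0). Then |RD| = |D − R| = 55.0.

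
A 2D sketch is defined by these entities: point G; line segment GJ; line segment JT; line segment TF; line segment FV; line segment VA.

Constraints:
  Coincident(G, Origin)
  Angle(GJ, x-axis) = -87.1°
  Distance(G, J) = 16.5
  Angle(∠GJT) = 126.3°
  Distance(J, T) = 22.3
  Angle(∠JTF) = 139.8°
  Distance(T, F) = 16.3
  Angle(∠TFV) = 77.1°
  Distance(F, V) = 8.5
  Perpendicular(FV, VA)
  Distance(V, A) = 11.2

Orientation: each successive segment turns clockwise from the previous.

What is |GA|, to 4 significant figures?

31.70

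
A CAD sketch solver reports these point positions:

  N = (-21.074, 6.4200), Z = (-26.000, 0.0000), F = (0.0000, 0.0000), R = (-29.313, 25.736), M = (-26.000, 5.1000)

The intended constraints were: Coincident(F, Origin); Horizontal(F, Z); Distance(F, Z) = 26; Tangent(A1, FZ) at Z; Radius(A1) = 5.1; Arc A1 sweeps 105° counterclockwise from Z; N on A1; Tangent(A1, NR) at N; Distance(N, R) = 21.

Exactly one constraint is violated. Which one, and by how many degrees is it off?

Tangent(A1, NR) at N — off by 8.10°.

F = (0.00, 0.00) ✓; F.y = 0.00, Z.y = 0.00 ✓; |FZ| = 26.00 ✓; ∠(MZ, ZF) = 90.00° ✓; |MZ| = 5.100 ✓; bearing(M→N) − bearing(M→Z) = 105.0° ✓; |MN| = 5.100 ✓; ∠(MN, NR) = 81.90° ✗; |NR| = 21.00 ✓.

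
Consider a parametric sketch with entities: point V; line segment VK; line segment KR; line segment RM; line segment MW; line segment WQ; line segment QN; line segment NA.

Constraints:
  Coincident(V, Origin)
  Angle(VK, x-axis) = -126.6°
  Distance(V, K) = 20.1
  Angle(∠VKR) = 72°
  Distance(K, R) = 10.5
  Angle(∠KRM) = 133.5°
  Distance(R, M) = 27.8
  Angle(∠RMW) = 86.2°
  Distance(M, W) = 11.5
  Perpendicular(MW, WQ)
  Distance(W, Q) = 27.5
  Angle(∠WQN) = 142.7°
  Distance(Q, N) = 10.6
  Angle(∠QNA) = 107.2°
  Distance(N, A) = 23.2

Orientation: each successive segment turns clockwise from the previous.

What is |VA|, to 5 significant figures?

36.179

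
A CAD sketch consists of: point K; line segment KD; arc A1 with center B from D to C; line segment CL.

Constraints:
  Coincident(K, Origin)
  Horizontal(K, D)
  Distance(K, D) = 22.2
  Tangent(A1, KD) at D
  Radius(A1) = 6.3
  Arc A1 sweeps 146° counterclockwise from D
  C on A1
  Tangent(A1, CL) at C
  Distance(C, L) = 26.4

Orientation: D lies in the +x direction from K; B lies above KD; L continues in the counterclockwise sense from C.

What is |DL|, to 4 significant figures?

32.06

K is at the origin; K and D share the same y with |KD| = 22.2 and D on the +x side, so D = (22.20, 0.000). Since A1 is tangent to KD there, BD ⟂ KD, so B = D + (0, 6.3) = (22.20, 6.300). On A1, D sits at bearing -90° from B; a 146° counterclockwise sweep puts C at bearing 56°, so C = B + 6.3·(cos 56°, sin 56°) = (25.72, 11.52). Since A1 is tangent to CL there, BC ⟂ CL, so CL runs along (−sin 56°, cos 56°); with |CL| = 26.4, L = (3.836, 26.29). Then |DL| = |L − D| = 32.06.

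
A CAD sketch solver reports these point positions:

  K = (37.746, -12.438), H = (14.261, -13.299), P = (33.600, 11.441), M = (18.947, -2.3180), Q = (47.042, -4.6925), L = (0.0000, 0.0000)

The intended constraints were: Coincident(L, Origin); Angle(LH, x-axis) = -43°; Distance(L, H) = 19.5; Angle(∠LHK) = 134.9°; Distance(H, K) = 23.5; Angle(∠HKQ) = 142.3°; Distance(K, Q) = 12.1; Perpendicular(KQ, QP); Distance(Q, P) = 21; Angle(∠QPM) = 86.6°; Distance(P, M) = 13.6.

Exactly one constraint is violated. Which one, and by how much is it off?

Distance(P, M) = 13.6 — off by 6.50.

L = (0.00, 0.00) ✓; LH at -43.00° ✓; |LH| = 19.50 ✓; ∠LHK = 134.9° ✓; |HK| = 23.50 ✓; ∠HKQ = 142.3° ✓; |KQ| = 12.10 ✓; ∠(KQ, QP) = 90.00° ✓; |QP| = 21.00 ✓; ∠QPM = 86.60° ✓; |PM| = 20.10 ✗.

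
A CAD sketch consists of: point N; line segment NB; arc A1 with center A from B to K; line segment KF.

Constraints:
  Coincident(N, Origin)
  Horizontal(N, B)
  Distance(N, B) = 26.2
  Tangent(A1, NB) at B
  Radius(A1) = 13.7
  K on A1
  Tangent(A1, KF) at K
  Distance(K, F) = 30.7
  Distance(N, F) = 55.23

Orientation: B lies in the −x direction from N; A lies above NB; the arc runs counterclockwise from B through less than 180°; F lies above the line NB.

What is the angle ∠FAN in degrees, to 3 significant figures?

122°

Checks: |AK| = 13.70 ✓; ∠(AK, KF) = 90.00° ✓; |KF| = 30.70 ✓; |NF| = 55.23 ✓.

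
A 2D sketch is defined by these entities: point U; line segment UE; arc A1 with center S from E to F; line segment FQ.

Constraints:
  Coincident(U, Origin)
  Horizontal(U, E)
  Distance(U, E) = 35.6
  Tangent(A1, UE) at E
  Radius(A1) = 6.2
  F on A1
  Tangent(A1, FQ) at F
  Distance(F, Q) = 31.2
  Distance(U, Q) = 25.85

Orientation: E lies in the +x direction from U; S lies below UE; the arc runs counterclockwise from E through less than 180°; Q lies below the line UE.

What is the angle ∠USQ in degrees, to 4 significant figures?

44.15°

Checks: |SF| = 6.200 ✓; ∠(SF, FQ) = 90.00° ✓; |FQ| = 31.20 ✓; |UQ| = 25.85 ✓.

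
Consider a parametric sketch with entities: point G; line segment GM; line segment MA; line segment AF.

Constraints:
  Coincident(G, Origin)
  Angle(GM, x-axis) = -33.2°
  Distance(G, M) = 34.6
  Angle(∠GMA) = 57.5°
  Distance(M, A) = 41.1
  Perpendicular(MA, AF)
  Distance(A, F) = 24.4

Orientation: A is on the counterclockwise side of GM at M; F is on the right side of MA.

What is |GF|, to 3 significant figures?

58.1

G is at the origin; GM runs at -33.2° with length 34.6, so M = 34.6·(cos -33.2°, sin -33.2°) = (29.0, -18.9). ∠GMA = 57.5°, so MA runs at -33.2° + (180° − 57.5°) = 89.3° from the x-axis; with |MA| = 41.1, A = M + 41.1·(cos 89.3°, sin 89.3°) = (29.5, 22.2). MA ⟂ AF; with |AF| = 24.4 on the right of MA, F = A + 24.4·(1.00, -0.0122) = (53.9, 21.9). Then |GF| = |F − G| = 58.1.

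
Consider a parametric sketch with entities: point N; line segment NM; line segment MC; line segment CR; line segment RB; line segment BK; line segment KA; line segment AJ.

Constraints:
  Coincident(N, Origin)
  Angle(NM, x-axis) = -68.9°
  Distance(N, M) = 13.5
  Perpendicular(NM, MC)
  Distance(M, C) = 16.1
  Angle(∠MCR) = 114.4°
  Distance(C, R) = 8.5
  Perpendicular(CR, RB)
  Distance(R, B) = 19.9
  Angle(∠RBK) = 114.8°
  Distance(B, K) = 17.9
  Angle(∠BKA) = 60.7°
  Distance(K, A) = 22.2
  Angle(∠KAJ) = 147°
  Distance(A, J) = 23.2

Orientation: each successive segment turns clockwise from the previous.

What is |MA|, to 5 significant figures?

9.4074

∠RBK = 114.8° gives BK at -19.700° from the x-axis; with |BK| = 17.9, K = (14.577, -4.2734). ∠BKA = 60.7° gives KA at -139.00° from the x-axis; with |KA| = 22.2, A = (-2.1774, -18.838). Then |MA| = |A − M| = 9.4074.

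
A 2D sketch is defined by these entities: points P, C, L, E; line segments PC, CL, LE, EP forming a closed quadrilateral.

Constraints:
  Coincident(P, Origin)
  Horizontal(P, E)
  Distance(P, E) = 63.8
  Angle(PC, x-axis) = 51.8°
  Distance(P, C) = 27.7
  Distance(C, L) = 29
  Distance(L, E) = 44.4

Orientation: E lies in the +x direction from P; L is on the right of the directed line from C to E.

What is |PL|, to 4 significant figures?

21.19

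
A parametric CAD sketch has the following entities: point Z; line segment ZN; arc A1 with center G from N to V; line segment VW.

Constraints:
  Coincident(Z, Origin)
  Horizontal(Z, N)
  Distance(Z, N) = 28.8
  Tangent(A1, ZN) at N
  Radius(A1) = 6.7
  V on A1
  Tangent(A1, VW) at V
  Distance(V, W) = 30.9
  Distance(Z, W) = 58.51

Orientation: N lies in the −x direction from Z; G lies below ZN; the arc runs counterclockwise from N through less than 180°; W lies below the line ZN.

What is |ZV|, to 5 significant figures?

34.721

Z is at the origin; Z and N share the same y with |ZN| = 28.8 and N on the −x side, so N = (-28.800, 0.0000). Since A1 is tangent to ZN there, GN ⟂ ZN, so G = N + (0, -6.7) = (-28.800, -6.7000). Since GV ⟂ VW (tangency), |GW| = √(6.7² + 30.9²) = 31.618 regardless of where V sits on A1. So W lies on both circle(Z, 58.51) and circle(G, 31.618); the below-ZN intersection is W = (-50.307, -29.876). V is the foot of the tangent from W: V = (-34.565, -3.2867).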